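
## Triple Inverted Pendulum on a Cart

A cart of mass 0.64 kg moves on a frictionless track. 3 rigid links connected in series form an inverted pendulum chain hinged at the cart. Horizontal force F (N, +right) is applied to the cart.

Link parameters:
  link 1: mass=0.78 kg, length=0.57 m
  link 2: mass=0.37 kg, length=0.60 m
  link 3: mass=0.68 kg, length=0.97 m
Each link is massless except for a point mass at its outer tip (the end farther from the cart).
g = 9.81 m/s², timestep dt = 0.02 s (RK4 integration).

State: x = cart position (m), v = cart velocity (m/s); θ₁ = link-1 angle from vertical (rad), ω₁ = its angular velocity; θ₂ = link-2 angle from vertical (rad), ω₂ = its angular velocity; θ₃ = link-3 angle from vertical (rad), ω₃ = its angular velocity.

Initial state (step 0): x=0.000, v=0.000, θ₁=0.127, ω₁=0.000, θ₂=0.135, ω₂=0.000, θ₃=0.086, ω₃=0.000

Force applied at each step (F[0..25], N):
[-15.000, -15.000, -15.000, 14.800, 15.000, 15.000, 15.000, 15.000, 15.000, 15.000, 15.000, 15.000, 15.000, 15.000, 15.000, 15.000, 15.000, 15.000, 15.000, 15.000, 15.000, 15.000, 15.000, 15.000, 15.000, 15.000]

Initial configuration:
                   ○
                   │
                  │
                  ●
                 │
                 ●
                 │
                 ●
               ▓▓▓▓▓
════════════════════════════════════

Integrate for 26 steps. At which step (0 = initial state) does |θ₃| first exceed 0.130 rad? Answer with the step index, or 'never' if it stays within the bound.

apply F[0]=-15.000 → step 1: x=-0.005, v=-0.515, θ₁=0.136, ω₁=0.939, θ₂=0.135, ω₂=0.021, θ₃=0.086, ω₃=-0.018
apply F[1]=-15.000 → step 2: x=-0.021, v=-1.023, θ₁=0.165, ω₁=1.875, θ₂=0.136, ω₂=0.031, θ₃=0.085, ω₃=-0.032
apply F[2]=-15.000 → step 3: x=-0.046, v=-1.512, θ₁=0.211, ω₁=2.785, θ₂=0.136, ω₂=0.030, θ₃=0.085, ω₃=-0.037
apply F[3]=+14.800 → step 4: x=-0.073, v=-1.179, θ₁=0.262, ω₁=2.343, θ₂=0.137, ω₂=-0.015, θ₃=0.084, ω₃=-0.067
apply F[4]=+15.000 → step 5: x=-0.093, v=-0.880, θ₁=0.306, ω₁=2.009, θ₂=0.135, ω₂=-0.103, θ₃=0.082, ω₃=-0.099
apply F[5]=+15.000 → step 6: x=-0.108, v=-0.611, θ₁=0.343, ω₁=1.769, θ₂=0.132, ω₂=-0.231, θ₃=0.080, ω₃=-0.133
apply F[6]=+15.000 → step 7: x=-0.118, v=-0.365, θ₁=0.377, ω₁=1.602, θ₂=0.126, ω₂=-0.396, θ₃=0.077, ω₃=-0.165
apply F[7]=+15.000 → step 8: x=-0.123, v=-0.136, θ₁=0.408, ω₁=1.493, θ₂=0.116, ω₂=-0.595, θ₃=0.073, ω₃=-0.193
apply F[8]=+15.000 → step 9: x=-0.123, v=0.083, θ₁=0.437, ω₁=1.429, θ₂=0.102, ω₂=-0.828, θ₃=0.069, ω₃=-0.215
apply F[9]=+15.000 → step 10: x=-0.120, v=0.295, θ₁=0.465, ω₁=1.400, θ₂=0.083, ω₂=-1.095, θ₃=0.064, ω₃=-0.230
apply F[10]=+15.000 → step 11: x=-0.112, v=0.505, θ₁=0.493, ω₁=1.393, θ₂=0.058, ω₂=-1.395, θ₃=0.060, ω₃=-0.234
apply F[11]=+15.000 → step 12: x=-0.099, v=0.716, θ₁=0.521, ω₁=1.400, θ₂=0.027, ω₂=-1.727, θ₃=0.055, ω₃=-0.228
apply F[12]=+15.000 → step 13: x=-0.083, v=0.930, θ₁=0.549, ω₁=1.407, θ₂=-0.011, ω₂=-2.087, θ₃=0.051, ω₃=-0.211
apply F[13]=+15.000 → step 14: x=-0.062, v=1.152, θ₁=0.577, ω₁=1.404, θ₂=-0.057, ω₂=-2.470, θ₃=0.047, ω₃=-0.186
apply F[14]=+15.000 → step 15: x=-0.037, v=1.381, θ₁=0.605, ω₁=1.379, θ₂=-0.110, ω₂=-2.867, θ₃=0.043, ω₃=-0.156
apply F[15]=+15.000 → step 16: x=-0.007, v=1.618, θ₁=0.632, ω₁=1.323, θ₂=-0.172, ω₂=-3.269, θ₃=0.041, ω₃=-0.129
apply F[16]=+15.000 → step 17: x=0.028, v=1.863, θ₁=0.658, ω₁=1.228, θ₂=-0.241, ω₂=-3.669, θ₃=0.038, ω₃=-0.113
apply F[17]=+15.000 → step 18: x=0.068, v=2.112, θ₁=0.681, ω₁=1.091, θ₂=-0.318, ω₂=-4.057, θ₃=0.036, ω₃=-0.117
apply F[18]=+15.000 → step 19: x=0.112, v=2.363, θ₁=0.701, ω₁=0.910, θ₂=-0.403, ω₂=-4.430, θ₃=0.033, ω₃=-0.151
apply F[19]=+15.000 → step 20: x=0.162, v=2.613, θ₁=0.717, ω₁=0.688, θ₂=-0.495, ω₂=-4.784, θ₃=0.030, ω₃=-0.223
apply F[20]=+15.000 → step 21: x=0.217, v=2.858, θ₁=0.728, ω₁=0.427, θ₂=-0.594, ω₂=-5.120, θ₃=0.024, ω₃=-0.339
apply F[21]=+15.000 → step 22: x=0.276, v=3.098, θ₁=0.734, ω₁=0.129, θ₂=-0.700, ω₂=-5.440, θ₃=0.016, ω₃=-0.507
apply F[22]=+15.000 → step 23: x=0.341, v=3.330, θ₁=0.733, ω₁=-0.202, θ₂=-0.812, ω₂=-5.747, θ₃=0.003, ω₃=-0.731
apply F[23]=+15.000 → step 24: x=0.410, v=3.556, θ₁=0.726, ω₁=-0.566, θ₂=-0.930, ω₂=-6.043, θ₃=-0.014, ω₃=-1.013
apply F[24]=+15.000 → step 25: x=0.483, v=3.774, θ₁=0.710, ω₁=-0.961, θ₂=-1.054, ω₂=-6.329, θ₃=-0.038, ω₃=-1.357
apply F[25]=+15.000 → step 26: x=0.561, v=3.988, θ₁=0.687, ω₁=-1.391, θ₂=-1.183, ω₂=-6.603, θ₃=-0.069, ω₃=-1.763
max |θ₃| = 0.086 ≤ 0.130 over all 27 states.

Answer: never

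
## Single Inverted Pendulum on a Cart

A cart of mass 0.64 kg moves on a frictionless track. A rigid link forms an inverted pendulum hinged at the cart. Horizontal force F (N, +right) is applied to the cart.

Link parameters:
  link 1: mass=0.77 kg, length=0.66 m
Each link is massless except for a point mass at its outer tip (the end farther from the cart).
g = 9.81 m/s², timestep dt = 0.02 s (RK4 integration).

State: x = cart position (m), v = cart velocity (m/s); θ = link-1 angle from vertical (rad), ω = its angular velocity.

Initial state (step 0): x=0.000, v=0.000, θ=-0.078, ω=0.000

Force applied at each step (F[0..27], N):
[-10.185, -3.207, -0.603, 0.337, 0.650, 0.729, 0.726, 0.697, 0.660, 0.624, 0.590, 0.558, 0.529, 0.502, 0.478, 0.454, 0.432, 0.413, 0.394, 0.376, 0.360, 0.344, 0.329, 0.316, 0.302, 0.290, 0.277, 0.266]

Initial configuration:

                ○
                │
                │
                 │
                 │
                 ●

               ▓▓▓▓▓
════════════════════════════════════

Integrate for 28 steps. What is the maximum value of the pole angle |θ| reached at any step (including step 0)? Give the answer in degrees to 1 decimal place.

Answer: 4.5°

Derivation:
apply F[0]=-10.185 → step 1: x=-0.003, v=-0.298, θ=-0.074, ω=0.428
apply F[1]=-3.207 → step 2: x=-0.010, v=-0.382, θ=-0.064, ω=0.534
apply F[2]=-0.603 → step 3: x=-0.017, v=-0.387, θ=-0.054, ω=0.524
apply F[3]=+0.337 → step 4: x=-0.025, v=-0.366, θ=-0.044, ω=0.477
apply F[4]=+0.650 → step 5: x=-0.032, v=-0.336, θ=-0.035, ω=0.421
apply F[5]=+0.729 → step 6: x=-0.038, v=-0.306, θ=-0.027, ω=0.367
apply F[6]=+0.726 → step 7: x=-0.044, v=-0.278, θ=-0.020, ω=0.317
apply F[7]=+0.697 → step 8: x=-0.050, v=-0.252, θ=-0.014, ω=0.273
apply F[8]=+0.660 → step 9: x=-0.054, v=-0.229, θ=-0.009, ω=0.235
apply F[9]=+0.624 → step 10: x=-0.059, v=-0.208, θ=-0.005, ω=0.201
apply F[10]=+0.590 → step 11: x=-0.063, v=-0.189, θ=-0.001, ω=0.171
apply F[11]=+0.558 → step 12: x=-0.066, v=-0.172, θ=0.002, ω=0.145
apply F[12]=+0.529 → step 13: x=-0.070, v=-0.156, θ=0.005, ω=0.123
apply F[13]=+0.502 → step 14: x=-0.073, v=-0.142, θ=0.007, ω=0.103
apply F[14]=+0.478 → step 15: x=-0.075, v=-0.129, θ=0.009, ω=0.086
apply F[15]=+0.454 → step 16: x=-0.078, v=-0.117, θ=0.011, ω=0.071
apply F[16]=+0.432 → step 17: x=-0.080, v=-0.106, θ=0.012, ω=0.058
apply F[17]=+0.413 → step 18: x=-0.082, v=-0.096, θ=0.013, ω=0.046
apply F[18]=+0.394 → step 19: x=-0.084, v=-0.087, θ=0.014, ω=0.036
apply F[19]=+0.376 → step 20: x=-0.086, v=-0.079, θ=0.014, ω=0.028
apply F[20]=+0.360 → step 21: x=-0.087, v=-0.071, θ=0.015, ω=0.020
apply F[21]=+0.344 → step 22: x=-0.088, v=-0.064, θ=0.015, ω=0.014
apply F[22]=+0.329 → step 23: x=-0.090, v=-0.057, θ=0.016, ω=0.008
apply F[23]=+0.316 → step 24: x=-0.091, v=-0.051, θ=0.016, ω=0.004
apply F[24]=+0.302 → step 25: x=-0.092, v=-0.045, θ=0.016, ω=-0.000
apply F[25]=+0.290 → step 26: x=-0.092, v=-0.040, θ=0.016, ω=-0.004
apply F[26]=+0.277 → step 27: x=-0.093, v=-0.035, θ=0.016, ω=-0.007
apply F[27]=+0.266 → step 28: x=-0.094, v=-0.030, θ=0.015, ω=-0.009
Max |angle| over trajectory = 0.078 rad = 4.5°.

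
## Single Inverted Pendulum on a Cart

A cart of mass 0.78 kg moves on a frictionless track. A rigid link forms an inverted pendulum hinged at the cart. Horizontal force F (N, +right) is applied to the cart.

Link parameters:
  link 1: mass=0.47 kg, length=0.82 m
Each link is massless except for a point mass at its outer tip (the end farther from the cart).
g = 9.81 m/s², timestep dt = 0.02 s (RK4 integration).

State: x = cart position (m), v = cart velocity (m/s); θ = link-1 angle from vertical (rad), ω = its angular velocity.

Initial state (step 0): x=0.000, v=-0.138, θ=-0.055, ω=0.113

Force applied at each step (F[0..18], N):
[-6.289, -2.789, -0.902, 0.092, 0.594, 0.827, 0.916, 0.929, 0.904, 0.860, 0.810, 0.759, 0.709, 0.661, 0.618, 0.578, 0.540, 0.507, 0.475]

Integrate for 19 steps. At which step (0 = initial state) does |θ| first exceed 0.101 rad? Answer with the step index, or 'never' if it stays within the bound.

apply F[0]=-6.289 → step 1: x=-0.004, v=-0.293, θ=-0.051, ω=0.289
apply F[1]=-2.789 → step 2: x=-0.011, v=-0.359, θ=-0.045, ω=0.357
apply F[2]=-0.902 → step 3: x=-0.018, v=-0.377, θ=-0.037, ω=0.370
apply F[3]=+0.092 → step 4: x=-0.026, v=-0.371, θ=-0.030, ω=0.354
apply F[4]=+0.594 → step 5: x=-0.033, v=-0.352, θ=-0.023, ω=0.326
apply F[5]=+0.827 → step 6: x=-0.040, v=-0.329, θ=-0.017, ω=0.292
apply F[6]=+0.916 → step 7: x=-0.046, v=-0.304, θ=-0.012, ω=0.258
apply F[7]=+0.929 → step 8: x=-0.052, v=-0.279, θ=-0.007, ω=0.225
apply F[8]=+0.904 → step 9: x=-0.057, v=-0.255, θ=-0.003, ω=0.195
apply F[9]=+0.860 → step 10: x=-0.062, v=-0.233, θ=0.001, ω=0.168
apply F[10]=+0.810 → step 11: x=-0.066, v=-0.212, θ=0.004, ω=0.144
apply F[11]=+0.759 → step 12: x=-0.071, v=-0.194, θ=0.007, ω=0.122
apply F[12]=+0.709 → step 13: x=-0.074, v=-0.176, θ=0.009, ω=0.103
apply F[13]=+0.661 → step 14: x=-0.078, v=-0.161, θ=0.011, ω=0.086
apply F[14]=+0.618 → step 15: x=-0.081, v=-0.146, θ=0.013, ω=0.072
apply F[15]=+0.578 → step 16: x=-0.083, v=-0.133, θ=0.014, ω=0.059
apply F[16]=+0.540 → step 17: x=-0.086, v=-0.121, θ=0.015, ω=0.047
apply F[17]=+0.507 → step 18: x=-0.088, v=-0.110, θ=0.016, ω=0.037
apply F[18]=+0.475 → step 19: x=-0.090, v=-0.099, θ=0.016, ω=0.029
max |θ| = 0.055 ≤ 0.101 over all 20 states.

Answer: never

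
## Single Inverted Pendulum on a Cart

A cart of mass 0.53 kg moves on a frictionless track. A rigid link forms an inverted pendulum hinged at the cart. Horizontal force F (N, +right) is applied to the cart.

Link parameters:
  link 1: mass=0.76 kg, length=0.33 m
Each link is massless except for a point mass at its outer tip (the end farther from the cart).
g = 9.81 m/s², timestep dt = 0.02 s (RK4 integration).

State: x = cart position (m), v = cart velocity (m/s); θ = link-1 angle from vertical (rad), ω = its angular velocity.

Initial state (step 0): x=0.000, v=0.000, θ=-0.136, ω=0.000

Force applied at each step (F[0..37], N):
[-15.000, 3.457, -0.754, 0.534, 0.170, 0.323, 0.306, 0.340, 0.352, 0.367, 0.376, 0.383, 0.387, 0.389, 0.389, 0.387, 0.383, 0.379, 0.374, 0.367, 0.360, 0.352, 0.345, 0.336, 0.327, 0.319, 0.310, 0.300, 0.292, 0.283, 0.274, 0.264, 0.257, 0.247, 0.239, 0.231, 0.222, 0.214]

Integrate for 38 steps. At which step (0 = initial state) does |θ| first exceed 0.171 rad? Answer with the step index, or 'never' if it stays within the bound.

apply F[0]=-15.000 → step 1: x=-0.005, v=-0.518, θ=-0.121, ω=1.478
apply F[1]=+3.457 → step 2: x=-0.014, v=-0.361, θ=-0.097, ω=0.942
apply F[2]=-0.754 → step 3: x=-0.021, v=-0.366, θ=-0.079, ω=0.903
apply F[3]=+0.534 → step 4: x=-0.028, v=-0.327, θ=-0.062, ω=0.743
apply F[4]=+0.170 → step 5: x=-0.034, v=-0.305, θ=-0.048, ω=0.645
apply F[5]=+0.323 → step 6: x=-0.040, v=-0.281, θ=-0.037, ω=0.548
apply F[6]=+0.306 → step 7: x=-0.046, v=-0.261, θ=-0.026, ω=0.468
apply F[7]=+0.340 → step 8: x=-0.051, v=-0.242, θ=-0.018, ω=0.398
apply F[8]=+0.352 → step 9: x=-0.055, v=-0.225, θ=-0.010, ω=0.337
apply F[9]=+0.367 → step 10: x=-0.060, v=-0.209, θ=-0.004, ω=0.285
apply F[10]=+0.376 → step 11: x=-0.064, v=-0.194, θ=0.001, ω=0.239
apply F[11]=+0.383 → step 12: x=-0.068, v=-0.181, θ=0.005, ω=0.200
apply F[12]=+0.387 → step 13: x=-0.071, v=-0.168, θ=0.009, ω=0.167
apply F[13]=+0.389 → step 14: x=-0.074, v=-0.157, θ=0.012, ω=0.138
apply F[14]=+0.389 → step 15: x=-0.077, v=-0.146, θ=0.015, ω=0.112
apply F[15]=+0.387 → step 16: x=-0.080, v=-0.135, θ=0.017, ω=0.091
apply F[16]=+0.383 → step 17: x=-0.083, v=-0.126, θ=0.018, ω=0.072
apply F[17]=+0.379 → step 18: x=-0.085, v=-0.117, θ=0.020, ω=0.056
apply F[18]=+0.374 → step 19: x=-0.087, v=-0.108, θ=0.021, ω=0.043
apply F[19]=+0.367 → step 20: x=-0.089, v=-0.100, θ=0.021, ω=0.031
apply F[20]=+0.360 → step 21: x=-0.091, v=-0.093, θ=0.022, ω=0.021
apply F[21]=+0.352 → step 22: x=-0.093, v=-0.086, θ=0.022, ω=0.012
apply F[22]=+0.345 → step 23: x=-0.095, v=-0.079, θ=0.022, ω=0.005
apply F[23]=+0.336 → step 24: x=-0.096, v=-0.073, θ=0.022, ω=-0.001
apply F[24]=+0.327 → step 25: x=-0.098, v=-0.067, θ=0.022, ω=-0.006
apply F[25]=+0.319 → step 26: x=-0.099, v=-0.061, θ=0.022, ω=-0.011
apply F[26]=+0.310 → step 27: x=-0.100, v=-0.055, θ=0.022, ω=-0.014
apply F[27]=+0.300 → step 28: x=-0.101, v=-0.050, θ=0.022, ω=-0.017
apply F[28]=+0.292 → step 29: x=-0.102, v=-0.045, θ=0.021, ω=-0.020
apply F[29]=+0.283 → step 30: x=-0.103, v=-0.040, θ=0.021, ω=-0.022
apply F[30]=+0.274 → step 31: x=-0.104, v=-0.036, θ=0.020, ω=-0.023
apply F[31]=+0.264 → step 32: x=-0.104, v=-0.031, θ=0.020, ω=-0.025
apply F[32]=+0.257 → step 33: x=-0.105, v=-0.027, θ=0.019, ω=-0.026
apply F[33]=+0.247 → step 34: x=-0.106, v=-0.023, θ=0.019, ω=-0.026
apply F[34]=+0.239 → step 35: x=-0.106, v=-0.019, θ=0.018, ω=-0.027
apply F[35]=+0.231 → step 36: x=-0.106, v=-0.016, θ=0.018, ω=-0.027
apply F[36]=+0.222 → step 37: x=-0.107, v=-0.012, θ=0.017, ω=-0.027
apply F[37]=+0.214 → step 38: x=-0.107, v=-0.009, θ=0.017, ω=-0.027
max |θ| = 0.136 ≤ 0.171 over all 39 states.

Answer: never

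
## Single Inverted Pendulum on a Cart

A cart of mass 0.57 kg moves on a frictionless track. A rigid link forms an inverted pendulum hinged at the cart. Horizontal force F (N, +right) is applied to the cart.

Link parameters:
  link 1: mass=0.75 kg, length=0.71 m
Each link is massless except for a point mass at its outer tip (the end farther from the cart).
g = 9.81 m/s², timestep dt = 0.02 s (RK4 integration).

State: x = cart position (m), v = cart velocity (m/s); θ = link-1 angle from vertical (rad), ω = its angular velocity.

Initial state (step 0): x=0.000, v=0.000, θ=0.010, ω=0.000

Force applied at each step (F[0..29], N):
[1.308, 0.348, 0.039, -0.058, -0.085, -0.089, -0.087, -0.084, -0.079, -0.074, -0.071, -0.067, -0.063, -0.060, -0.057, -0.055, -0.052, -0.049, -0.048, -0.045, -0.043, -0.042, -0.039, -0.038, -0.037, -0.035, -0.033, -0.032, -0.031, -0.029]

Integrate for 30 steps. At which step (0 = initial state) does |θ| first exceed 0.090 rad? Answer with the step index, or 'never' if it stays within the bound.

apply F[0]=+1.308 → step 1: x=0.000, v=0.043, θ=0.009, ω=-0.058
apply F[1]=+0.348 → step 2: x=0.001, v=0.053, θ=0.008, ω=-0.070
apply F[2]=+0.039 → step 3: x=0.002, v=0.053, θ=0.007, ω=-0.067
apply F[3]=-0.058 → step 4: x=0.003, v=0.049, θ=0.005, ω=-0.060
apply F[4]=-0.085 → step 5: x=0.004, v=0.045, θ=0.004, ω=-0.053
apply F[5]=-0.089 → step 6: x=0.005, v=0.041, θ=0.003, ω=-0.046
apply F[6]=-0.087 → step 7: x=0.006, v=0.037, θ=0.003, ω=-0.040
apply F[7]=-0.084 → step 8: x=0.007, v=0.033, θ=0.002, ω=-0.034
apply F[8]=-0.079 → step 9: x=0.007, v=0.030, θ=0.001, ω=-0.030
apply F[9]=-0.074 → step 10: x=0.008, v=0.027, θ=0.001, ω=-0.025
apply F[10]=-0.071 → step 11: x=0.008, v=0.025, θ=0.000, ω=-0.022
apply F[11]=-0.067 → step 12: x=0.009, v=0.023, θ=-0.000, ω=-0.018
apply F[12]=-0.063 → step 13: x=0.009, v=0.020, θ=-0.001, ω=-0.016
apply F[13]=-0.060 → step 14: x=0.010, v=0.019, θ=-0.001, ω=-0.013
apply F[14]=-0.057 → step 15: x=0.010, v=0.017, θ=-0.001, ω=-0.011
apply F[15]=-0.055 → step 16: x=0.010, v=0.015, θ=-0.001, ω=-0.009
apply F[16]=-0.052 → step 17: x=0.011, v=0.014, θ=-0.002, ω=-0.007
apply F[17]=-0.049 → step 18: x=0.011, v=0.012, θ=-0.002, ω=-0.006
apply F[18]=-0.048 → step 19: x=0.011, v=0.011, θ=-0.002, ω=-0.005
apply F[19]=-0.045 → step 20: x=0.011, v=0.010, θ=-0.002, ω=-0.004
apply F[20]=-0.043 → step 21: x=0.012, v=0.009, θ=-0.002, ω=-0.003
apply F[21]=-0.042 → step 22: x=0.012, v=0.008, θ=-0.002, ω=-0.002
apply F[22]=-0.039 → step 23: x=0.012, v=0.007, θ=-0.002, ω=-0.001
apply F[23]=-0.038 → step 24: x=0.012, v=0.006, θ=-0.002, ω=-0.001
apply F[24]=-0.037 → step 25: x=0.012, v=0.006, θ=-0.002, ω=-0.000
apply F[25]=-0.035 → step 26: x=0.012, v=0.005, θ=-0.002, ω=0.000
apply F[26]=-0.033 → step 27: x=0.012, v=0.004, θ=-0.002, ω=0.001
apply F[27]=-0.032 → step 28: x=0.013, v=0.004, θ=-0.002, ω=0.001
apply F[28]=-0.031 → step 29: x=0.013, v=0.003, θ=-0.002, ω=0.001
apply F[29]=-0.029 → step 30: x=0.013, v=0.003, θ=-0.002, ω=0.002
max |θ| = 0.010 ≤ 0.090 over all 31 states.

Answer: never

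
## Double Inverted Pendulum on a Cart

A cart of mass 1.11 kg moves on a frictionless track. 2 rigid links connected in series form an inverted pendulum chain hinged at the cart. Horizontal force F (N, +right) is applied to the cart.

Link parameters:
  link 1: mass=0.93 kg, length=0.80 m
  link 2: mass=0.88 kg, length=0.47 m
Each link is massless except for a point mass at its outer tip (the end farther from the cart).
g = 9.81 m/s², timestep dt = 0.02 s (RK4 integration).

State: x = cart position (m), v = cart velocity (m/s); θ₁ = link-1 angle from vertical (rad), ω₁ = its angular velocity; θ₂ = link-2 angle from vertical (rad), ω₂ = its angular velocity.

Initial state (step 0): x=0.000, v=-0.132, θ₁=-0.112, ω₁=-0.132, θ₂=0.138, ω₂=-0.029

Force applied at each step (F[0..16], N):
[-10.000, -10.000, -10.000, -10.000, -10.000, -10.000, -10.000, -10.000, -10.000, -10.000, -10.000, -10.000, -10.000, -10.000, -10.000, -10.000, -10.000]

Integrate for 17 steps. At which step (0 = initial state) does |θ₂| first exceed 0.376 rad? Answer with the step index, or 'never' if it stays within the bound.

apply F[0]=-10.000 → step 1: x=-0.004, v=-0.276, θ₁=-0.114, ω₁=-0.038, θ₂=0.139, ω₂=0.176
apply F[1]=-10.000 → step 2: x=-0.011, v=-0.419, θ₁=-0.114, ω₁=0.055, θ₂=0.145, ω₂=0.384
apply F[2]=-10.000 → step 3: x=-0.021, v=-0.563, θ₁=-0.112, ω₁=0.148, θ₂=0.155, ω₂=0.596
apply F[3]=-10.000 → step 4: x=-0.034, v=-0.708, θ₁=-0.108, ω₁=0.243, θ₂=0.169, ω₂=0.813
apply F[4]=-10.000 → step 5: x=-0.049, v=-0.856, θ₁=-0.102, ω₁=0.341, θ₂=0.187, ω₂=1.034
apply F[5]=-10.000 → step 6: x=-0.068, v=-1.006, θ₁=-0.094, ω₁=0.445, θ₂=0.210, ω₂=1.259
apply F[6]=-10.000 → step 7: x=-0.089, v=-1.160, θ₁=-0.084, ω₁=0.556, θ₂=0.238, ω₂=1.490
apply F[7]=-10.000 → step 8: x=-0.114, v=-1.318, θ₁=-0.072, ω₁=0.675, θ₂=0.270, ω₂=1.723
apply F[8]=-10.000 → step 9: x=-0.142, v=-1.481, θ₁=-0.057, ω₁=0.806, θ₂=0.307, ω₂=1.958
apply F[9]=-10.000 → step 10: x=-0.174, v=-1.649, θ₁=-0.039, ω₁=0.951, θ₂=0.348, ω₂=2.192
apply F[10]=-10.000 → step 11: x=-0.208, v=-1.823, θ₁=-0.019, ω₁=1.113, θ₂=0.394, ω₂=2.420
apply F[11]=-10.000 → step 12: x=-0.246, v=-2.001, θ₁=0.005, ω₁=1.293, θ₂=0.445, ω₂=2.637
apply F[12]=-10.000 → step 13: x=-0.288, v=-2.185, θ₁=0.033, ω₁=1.494, θ₂=0.500, ω₂=2.838
apply F[13]=-10.000 → step 14: x=-0.334, v=-2.372, θ₁=0.065, ω₁=1.718, θ₂=0.558, ω₂=3.014
apply F[14]=-10.000 → step 15: x=-0.383, v=-2.562, θ₁=0.102, ω₁=1.966, θ₂=0.620, ω₂=3.157
apply F[15]=-10.000 → step 16: x=-0.436, v=-2.752, θ₁=0.144, ω₁=2.236, θ₂=0.684, ω₂=3.259
apply F[16]=-10.000 → step 17: x=-0.493, v=-2.938, θ₁=0.192, ω₁=2.526, θ₂=0.750, ω₂=3.309
|θ₂| = 0.394 > 0.376 first at step 11.

Answer: 11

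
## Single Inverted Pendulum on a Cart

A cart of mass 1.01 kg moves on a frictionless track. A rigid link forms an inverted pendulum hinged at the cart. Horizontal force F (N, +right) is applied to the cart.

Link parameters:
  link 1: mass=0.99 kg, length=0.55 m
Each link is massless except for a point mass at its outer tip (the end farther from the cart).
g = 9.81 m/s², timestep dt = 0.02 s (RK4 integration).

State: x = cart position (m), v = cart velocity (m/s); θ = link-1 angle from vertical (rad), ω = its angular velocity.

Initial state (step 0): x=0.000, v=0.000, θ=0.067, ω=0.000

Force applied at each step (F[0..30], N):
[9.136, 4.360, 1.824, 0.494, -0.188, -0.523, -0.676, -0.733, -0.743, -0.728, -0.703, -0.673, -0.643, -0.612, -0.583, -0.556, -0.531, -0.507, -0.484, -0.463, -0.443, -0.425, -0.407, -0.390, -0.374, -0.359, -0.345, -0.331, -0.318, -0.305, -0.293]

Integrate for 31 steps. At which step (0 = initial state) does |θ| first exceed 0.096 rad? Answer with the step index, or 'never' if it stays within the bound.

apply F[0]=+9.136 → step 1: x=0.002, v=0.168, θ=0.064, ω=-0.280
apply F[1]=+4.360 → step 2: x=0.006, v=0.242, θ=0.057, ω=-0.394
apply F[2]=+1.824 → step 3: x=0.011, v=0.268, θ=0.049, ω=-0.422
apply F[3]=+0.494 → step 4: x=0.016, v=0.269, θ=0.041, ω=-0.408
apply F[4]=-0.188 → step 5: x=0.022, v=0.258, θ=0.033, ω=-0.375
apply F[5]=-0.523 → step 6: x=0.027, v=0.242, θ=0.026, ω=-0.335
apply F[6]=-0.676 → step 7: x=0.031, v=0.225, θ=0.020, ω=-0.295
apply F[7]=-0.733 → step 8: x=0.035, v=0.207, θ=0.014, ω=-0.257
apply F[8]=-0.743 → step 9: x=0.039, v=0.190, θ=0.010, ω=-0.221
apply F[9]=-0.728 → step 10: x=0.043, v=0.174, θ=0.005, ω=-0.190
apply F[10]=-0.703 → step 11: x=0.046, v=0.159, θ=0.002, ω=-0.162
apply F[11]=-0.673 → step 12: x=0.049, v=0.146, θ=-0.001, ω=-0.138
apply F[12]=-0.643 → step 13: x=0.052, v=0.134, θ=-0.004, ω=-0.116
apply F[13]=-0.612 → step 14: x=0.055, v=0.122, θ=-0.006, ω=-0.097
apply F[14]=-0.583 → step 15: x=0.057, v=0.112, θ=-0.008, ω=-0.081
apply F[15]=-0.556 → step 16: x=0.059, v=0.103, θ=-0.009, ω=-0.067
apply F[16]=-0.531 → step 17: x=0.061, v=0.094, θ=-0.010, ω=-0.055
apply F[17]=-0.507 → step 18: x=0.063, v=0.086, θ=-0.011, ω=-0.044
apply F[18]=-0.484 → step 19: x=0.065, v=0.079, θ=-0.012, ω=-0.035
apply F[19]=-0.463 → step 20: x=0.066, v=0.072, θ=-0.013, ω=-0.027
apply F[20]=-0.443 → step 21: x=0.068, v=0.066, θ=-0.013, ω=-0.020
apply F[21]=-0.425 → step 22: x=0.069, v=0.060, θ=-0.013, ω=-0.014
apply F[22]=-0.407 → step 23: x=0.070, v=0.054, θ=-0.014, ω=-0.009
apply F[23]=-0.390 → step 24: x=0.071, v=0.049, θ=-0.014, ω=-0.004
apply F[24]=-0.374 → step 25: x=0.072, v=0.044, θ=-0.014, ω=-0.001
apply F[25]=-0.359 → step 26: x=0.073, v=0.040, θ=-0.014, ω=0.003
apply F[26]=-0.345 → step 27: x=0.074, v=0.036, θ=-0.014, ω=0.005
apply F[27]=-0.331 → step 28: x=0.074, v=0.032, θ=-0.014, ω=0.008
apply F[28]=-0.318 → step 29: x=0.075, v=0.028, θ=-0.013, ω=0.010
apply F[29]=-0.305 → step 30: x=0.075, v=0.025, θ=-0.013, ω=0.011
apply F[30]=-0.293 → step 31: x=0.076, v=0.021, θ=-0.013, ω=0.012
max |θ| = 0.067 ≤ 0.096 over all 32 states.

Answer: never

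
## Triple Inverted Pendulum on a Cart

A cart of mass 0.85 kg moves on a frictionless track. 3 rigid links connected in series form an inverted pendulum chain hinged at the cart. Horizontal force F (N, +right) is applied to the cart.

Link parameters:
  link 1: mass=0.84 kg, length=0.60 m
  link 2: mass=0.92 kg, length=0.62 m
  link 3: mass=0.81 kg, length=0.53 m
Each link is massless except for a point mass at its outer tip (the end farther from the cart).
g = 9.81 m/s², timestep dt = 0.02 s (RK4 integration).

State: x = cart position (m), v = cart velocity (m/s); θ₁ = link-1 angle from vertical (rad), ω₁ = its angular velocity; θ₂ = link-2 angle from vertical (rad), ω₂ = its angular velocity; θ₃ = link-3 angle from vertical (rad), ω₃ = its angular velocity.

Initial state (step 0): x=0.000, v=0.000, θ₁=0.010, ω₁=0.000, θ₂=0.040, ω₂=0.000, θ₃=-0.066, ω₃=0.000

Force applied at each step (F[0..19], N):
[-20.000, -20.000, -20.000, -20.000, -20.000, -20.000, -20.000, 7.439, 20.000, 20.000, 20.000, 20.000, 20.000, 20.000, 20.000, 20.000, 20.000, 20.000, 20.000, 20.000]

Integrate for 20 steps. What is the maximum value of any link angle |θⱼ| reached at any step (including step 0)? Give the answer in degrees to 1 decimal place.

Answer: 92.9°

Derivation:
apply F[0]=-20.000 → step 1: x=-0.005, v=-0.478, θ₁=0.018, ω₁=0.783, θ₂=0.041, ω₂=0.053, θ₃=-0.067, ω₃=-0.070
apply F[1]=-20.000 → step 2: x=-0.019, v=-0.962, θ₁=0.041, ω₁=1.591, θ₂=0.042, ω₂=0.089, θ₃=-0.069, ω₃=-0.133
apply F[2]=-20.000 → step 3: x=-0.043, v=-1.453, θ₁=0.082, ω₁=2.434, θ₂=0.044, ω₂=0.098, θ₃=-0.072, ω₃=-0.179
apply F[3]=-20.000 → step 4: x=-0.077, v=-1.937, θ₁=0.139, ω₁=3.278, θ₂=0.046, ω₂=0.094, θ₃=-0.076, ω₃=-0.197
apply F[4]=-20.000 → step 5: x=-0.121, v=-2.382, θ₁=0.212, ω₁=4.046, θ₂=0.048, ω₂=0.116, θ₃=-0.080, ω₃=-0.177
apply F[5]=-20.000 → step 6: x=-0.172, v=-2.759, θ₁=0.300, ω₁=4.651, θ₂=0.051, ω₂=0.219, θ₃=-0.083, ω₃=-0.122
apply F[6]=-20.000 → step 7: x=-0.230, v=-3.054, θ₁=0.397, ω₁=5.063, θ₂=0.057, ω₂=0.432, θ₃=-0.084, ω₃=-0.044
apply F[7]=+7.439 → step 8: x=-0.289, v=-2.848, θ₁=0.496, ω₁=4.866, θ₂=0.066, ω₂=0.471, θ₃=-0.085, ω₃=-0.032
apply F[8]=+20.000 → step 9: x=-0.342, v=-2.477, θ₁=0.591, ω₁=4.592, θ₂=0.075, ω₂=0.340, θ₃=-0.086, ω₃=-0.062
apply F[9]=+20.000 → step 10: x=-0.389, v=-2.136, θ₁=0.681, ω₁=4.440, θ₂=0.080, ω₂=0.164, θ₃=-0.088, ω₃=-0.098
apply F[10]=+20.000 → step 11: x=-0.428, v=-1.813, θ₁=0.769, ω₁=4.373, θ₂=0.081, ω₂=-0.039, θ₃=-0.090, ω₃=-0.132
apply F[11]=+20.000 → step 12: x=-0.461, v=-1.496, θ₁=0.856, ω₁=4.366, θ₂=0.078, ω₂=-0.259, θ₃=-0.093, ω₃=-0.164
apply F[12]=+20.000 → step 13: x=-0.488, v=-1.180, θ₁=0.944, ω₁=4.404, θ₂=0.071, ω₂=-0.485, θ₃=-0.096, ω₃=-0.189
apply F[13]=+20.000 → step 14: x=-0.508, v=-0.860, θ₁=1.032, ω₁=4.476, θ₂=0.059, ω₂=-0.711, θ₃=-0.100, ω₃=-0.209
apply F[14]=+20.000 → step 15: x=-0.522, v=-0.531, θ₁=1.123, ω₁=4.577, θ₂=0.042, ω₂=-0.931, θ₃=-0.105, ω₃=-0.222
apply F[15]=+20.000 → step 16: x=-0.529, v=-0.191, θ₁=1.216, ω₁=4.704, θ₂=0.022, ω₂=-1.138, θ₃=-0.109, ω₃=-0.230
apply F[16]=+20.000 → step 17: x=-0.530, v=0.161, θ₁=1.311, ω₁=4.859, θ₂=-0.003, ω₂=-1.329, θ₃=-0.114, ω₃=-0.233
apply F[17]=+20.000 → step 18: x=-0.523, v=0.529, θ₁=1.410, ω₁=5.046, θ₂=-0.032, ω₂=-1.498, θ₃=-0.118, ω₃=-0.232
apply F[18]=+20.000 → step 19: x=-0.509, v=0.916, θ₁=1.513, ω₁=5.273, θ₂=-0.063, ω₂=-1.636, θ₃=-0.123, ω₃=-0.230
apply F[19]=+20.000 → step 20: x=-0.486, v=1.326, θ₁=1.622, ω₁=5.553, θ₂=-0.097, ω₂=-1.736, θ₃=-0.128, ω₃=-0.228
Max |angle| over trajectory = 1.622 rad = 92.9°.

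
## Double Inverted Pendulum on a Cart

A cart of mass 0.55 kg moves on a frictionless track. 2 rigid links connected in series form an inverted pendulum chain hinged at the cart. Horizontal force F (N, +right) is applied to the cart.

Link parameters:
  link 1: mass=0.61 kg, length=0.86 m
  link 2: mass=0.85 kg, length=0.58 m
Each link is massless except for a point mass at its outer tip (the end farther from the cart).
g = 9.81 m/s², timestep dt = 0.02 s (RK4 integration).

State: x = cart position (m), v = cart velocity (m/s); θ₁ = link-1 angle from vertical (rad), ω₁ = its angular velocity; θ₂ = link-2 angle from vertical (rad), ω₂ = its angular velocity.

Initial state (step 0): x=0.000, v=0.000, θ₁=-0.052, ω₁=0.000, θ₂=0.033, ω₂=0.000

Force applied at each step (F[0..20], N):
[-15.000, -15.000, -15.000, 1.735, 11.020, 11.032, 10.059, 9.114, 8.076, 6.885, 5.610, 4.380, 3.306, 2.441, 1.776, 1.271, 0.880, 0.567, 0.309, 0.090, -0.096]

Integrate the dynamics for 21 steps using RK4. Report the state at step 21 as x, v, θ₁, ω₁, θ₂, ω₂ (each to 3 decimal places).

Answer: x=-0.019, v=0.592, θ₁=0.022, ω₁=-0.336, θ₂=0.025, ω₂=-0.200

Derivation:
apply F[0]=-15.000 → step 1: x=-0.005, v=-0.516, θ₁=-0.046, ω₁=0.559, θ₂=0.034, ω₂=0.075
apply F[1]=-15.000 → step 2: x=-0.021, v=-1.041, θ₁=-0.030, ω₁=1.135, θ₂=0.036, ω₂=0.136
apply F[2]=-15.000 → step 3: x=-0.047, v=-1.579, θ₁=-0.001, ω₁=1.742, θ₂=0.039, ω₂=0.174
apply F[3]=+1.735 → step 4: x=-0.078, v=-1.522, θ₁=0.033, ω₁=1.675, θ₂=0.043, ω₂=0.189
apply F[4]=+11.020 → step 5: x=-0.105, v=-1.145, θ₁=0.062, ω₁=1.248, θ₂=0.046, ω₂=0.186
apply F[5]=+11.032 → step 6: x=-0.124, v=-0.783, θ₁=0.083, ω₁=0.854, θ₂=0.050, ω₂=0.164
apply F[6]=+10.059 → step 7: x=-0.136, v=-0.469, θ₁=0.097, ω₁=0.525, θ₂=0.053, ω₂=0.129
apply F[7]=+9.114 → step 8: x=-0.143, v=-0.197, θ₁=0.105, ω₁=0.250, θ₂=0.055, ω₂=0.086
apply F[8]=+8.076 → step 9: x=-0.145, v=0.035, θ₁=0.108, ω₁=0.024, θ₂=0.056, ω₂=0.040
apply F[9]=+6.885 → step 10: x=-0.142, v=0.225, θ₁=0.106, ω₁=-0.153, θ₂=0.057, ω₂=-0.004
apply F[10]=+5.610 → step 11: x=-0.136, v=0.371, θ₁=0.102, ω₁=-0.282, θ₂=0.056, ω₂=-0.046
apply F[11]=+4.380 → step 12: x=-0.128, v=0.477, θ₁=0.096, ω₁=-0.368, θ₂=0.055, ω₂=-0.082
apply F[12]=+3.306 → step 13: x=-0.117, v=0.549, θ₁=0.088, ω₁=-0.418, θ₂=0.053, ω₂=-0.113
apply F[13]=+2.441 → step 14: x=-0.106, v=0.594, θ₁=0.079, ω₁=-0.441, θ₂=0.050, ω₂=-0.138
apply F[14]=+1.776 → step 15: x=-0.094, v=0.620, θ₁=0.070, ω₁=-0.447, θ₂=0.048, ω₂=-0.159
apply F[15]=+1.271 → step 16: x=-0.081, v=0.633, θ₁=0.061, ω₁=-0.440, θ₂=0.044, ω₂=-0.175
apply F[16]=+0.880 → step 17: x=-0.069, v=0.635, θ₁=0.053, ω₁=-0.426, θ₂=0.041, ω₂=-0.187
apply F[17]=+0.567 → step 18: x=-0.056, v=0.631, θ₁=0.045, ω₁=-0.406, θ₂=0.037, ω₂=-0.195
apply F[18]=+0.309 → step 19: x=-0.043, v=0.622, θ₁=0.037, ω₁=-0.384, θ₂=0.033, ω₂=-0.199
apply F[19]=+0.090 → step 20: x=-0.031, v=0.608, θ₁=0.029, ω₁=-0.360, θ₂=0.029, ω₂=-0.201
apply F[20]=-0.096 → step 21: x=-0.019, v=0.592, θ₁=0.022, ω₁=-0.336, θ₂=0.025, ω₂=-0.200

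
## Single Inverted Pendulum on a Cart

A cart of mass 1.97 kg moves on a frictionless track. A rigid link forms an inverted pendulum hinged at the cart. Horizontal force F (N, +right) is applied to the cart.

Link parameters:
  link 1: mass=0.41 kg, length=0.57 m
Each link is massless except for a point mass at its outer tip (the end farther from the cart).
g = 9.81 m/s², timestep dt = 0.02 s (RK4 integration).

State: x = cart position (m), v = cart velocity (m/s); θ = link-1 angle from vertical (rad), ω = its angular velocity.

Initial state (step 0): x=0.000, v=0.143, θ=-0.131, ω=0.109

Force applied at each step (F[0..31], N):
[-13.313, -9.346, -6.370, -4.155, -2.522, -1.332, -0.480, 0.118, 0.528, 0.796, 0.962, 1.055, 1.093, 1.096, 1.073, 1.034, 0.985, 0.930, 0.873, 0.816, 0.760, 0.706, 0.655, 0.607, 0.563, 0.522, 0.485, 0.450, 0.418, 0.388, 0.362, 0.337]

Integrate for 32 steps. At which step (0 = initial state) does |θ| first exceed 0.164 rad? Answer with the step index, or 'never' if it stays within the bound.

apply F[0]=-13.313 → step 1: x=0.002, v=0.013, θ=-0.127, ω=0.290
apply F[1]=-9.346 → step 2: x=0.001, v=-0.076, θ=-0.120, ω=0.403
apply F[2]=-6.370 → step 3: x=-0.001, v=-0.136, θ=-0.111, ω=0.468
apply F[3]=-4.155 → step 4: x=-0.004, v=-0.174, θ=-0.102, ω=0.497
apply F[4]=-2.522 → step 5: x=-0.008, v=-0.196, θ=-0.092, ω=0.502
apply F[5]=-1.332 → step 6: x=-0.012, v=-0.206, θ=-0.082, ω=0.490
apply F[6]=-0.480 → step 7: x=-0.016, v=-0.207, θ=-0.072, ω=0.466
apply F[7]=+0.118 → step 8: x=-0.020, v=-0.203, θ=-0.063, ω=0.436
apply F[8]=+0.528 → step 9: x=-0.024, v=-0.196, θ=-0.055, ω=0.402
apply F[9]=+0.796 → step 10: x=-0.028, v=-0.186, θ=-0.047, ω=0.367
apply F[10]=+0.962 → step 11: x=-0.032, v=-0.174, θ=-0.040, ω=0.332
apply F[11]=+1.055 → step 12: x=-0.035, v=-0.162, θ=-0.034, ω=0.298
apply F[12]=+1.093 → step 13: x=-0.038, v=-0.149, θ=-0.028, ω=0.265
apply F[13]=+1.096 → step 14: x=-0.041, v=-0.137, θ=-0.023, ω=0.235
apply F[14]=+1.073 → step 15: x=-0.044, v=-0.126, θ=-0.019, ω=0.207
apply F[15]=+1.034 → step 16: x=-0.046, v=-0.114, θ=-0.015, ω=0.182
apply F[16]=+0.985 → step 17: x=-0.048, v=-0.104, θ=-0.012, ω=0.159
apply F[17]=+0.930 → step 18: x=-0.050, v=-0.094, θ=-0.009, ω=0.138
apply F[18]=+0.873 → step 19: x=-0.052, v=-0.085, θ=-0.006, ω=0.120
apply F[19]=+0.816 → step 20: x=-0.054, v=-0.076, θ=-0.004, ω=0.103
apply F[20]=+0.760 → step 21: x=-0.055, v=-0.068, θ=-0.002, ω=0.088
apply F[21]=+0.706 → step 22: x=-0.056, v=-0.061, θ=-0.000, ω=0.075
apply F[22]=+0.655 → step 23: x=-0.057, v=-0.055, θ=0.001, ω=0.064
apply F[23]=+0.607 → step 24: x=-0.058, v=-0.049, θ=0.002, ω=0.054
apply F[24]=+0.563 → step 25: x=-0.059, v=-0.043, θ=0.003, ω=0.045
apply F[25]=+0.522 → step 26: x=-0.060, v=-0.038, θ=0.004, ω=0.037
apply F[26]=+0.485 → step 27: x=-0.061, v=-0.033, θ=0.005, ω=0.030
apply F[27]=+0.450 → step 28: x=-0.062, v=-0.029, θ=0.005, ω=0.024
apply F[28]=+0.418 → step 29: x=-0.062, v=-0.025, θ=0.006, ω=0.019
apply F[29]=+0.388 → step 30: x=-0.063, v=-0.021, θ=0.006, ω=0.015
apply F[30]=+0.362 → step 31: x=-0.063, v=-0.018, θ=0.006, ω=0.011
apply F[31]=+0.337 → step 32: x=-0.063, v=-0.014, θ=0.007, ω=0.008
max |θ| = 0.131 ≤ 0.164 over all 33 states.

Answer: never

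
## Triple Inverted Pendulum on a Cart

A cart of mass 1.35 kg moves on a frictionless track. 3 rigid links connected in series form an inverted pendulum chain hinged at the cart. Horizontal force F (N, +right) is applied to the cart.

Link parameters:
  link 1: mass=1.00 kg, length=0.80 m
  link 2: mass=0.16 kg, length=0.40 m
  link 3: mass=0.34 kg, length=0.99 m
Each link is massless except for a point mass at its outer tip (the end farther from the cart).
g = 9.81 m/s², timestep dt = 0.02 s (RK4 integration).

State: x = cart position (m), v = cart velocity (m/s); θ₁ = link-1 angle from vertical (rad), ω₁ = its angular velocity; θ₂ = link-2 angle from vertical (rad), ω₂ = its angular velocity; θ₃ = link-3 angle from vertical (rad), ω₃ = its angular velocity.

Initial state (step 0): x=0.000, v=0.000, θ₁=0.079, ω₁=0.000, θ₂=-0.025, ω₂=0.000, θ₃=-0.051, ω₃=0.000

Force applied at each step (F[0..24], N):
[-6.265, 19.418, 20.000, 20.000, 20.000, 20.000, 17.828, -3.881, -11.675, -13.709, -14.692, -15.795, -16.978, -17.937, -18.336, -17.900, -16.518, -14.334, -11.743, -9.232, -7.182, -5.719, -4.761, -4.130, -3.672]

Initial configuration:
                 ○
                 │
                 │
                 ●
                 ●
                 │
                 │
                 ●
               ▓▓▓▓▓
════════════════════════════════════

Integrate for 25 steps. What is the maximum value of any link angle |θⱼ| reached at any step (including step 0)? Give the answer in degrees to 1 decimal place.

Answer: 10.9°

Derivation:
apply F[0]=-6.265 → step 1: x=-0.001, v=-0.109, θ₁=0.081, ω₁=0.168, θ₂=-0.025, ω₂=-0.047, θ₃=-0.051, ω₃=-0.015
apply F[1]=+19.418 → step 2: x=-0.001, v=0.159, θ₁=0.081, ω₁=-0.132, θ₂=-0.027, ω₂=-0.106, θ₃=-0.052, ω₃=-0.032
apply F[2]=+20.000 → step 3: x=0.005, v=0.437, θ₁=0.075, ω₁=-0.445, θ₂=-0.030, ω₂=-0.165, θ₃=-0.052, ω₃=-0.048
apply F[3]=+20.000 → step 4: x=0.017, v=0.717, θ₁=0.063, ω₁=-0.764, θ₂=-0.034, ω₂=-0.220, θ₃=-0.054, ω₃=-0.062
apply F[4]=+20.000 → step 5: x=0.034, v=1.001, θ₁=0.045, ω₁=-1.094, θ₂=-0.038, ω₂=-0.268, θ₃=-0.055, ω₃=-0.073
apply F[5]=+20.000 → step 6: x=0.057, v=1.291, θ₁=0.019, ω₁=-1.440, θ₂=-0.044, ω₂=-0.303, θ₃=-0.056, ω₃=-0.081
apply F[6]=+17.828 → step 7: x=0.085, v=1.554, θ₁=-0.013, ω₁=-1.763, θ₂=-0.050, ω₂=-0.325, θ₃=-0.058, ω₃=-0.086
apply F[7]=-3.881 → step 8: x=0.116, v=1.502, θ₁=-0.047, ω₁=-1.703, θ₂=-0.057, ω₂=-0.334, θ₃=-0.060, ω₃=-0.089
apply F[8]=-11.675 → step 9: x=0.144, v=1.340, θ₁=-0.079, ω₁=-1.518, θ₂=-0.064, ω₂=-0.332, θ₃=-0.062, ω₃=-0.089
apply F[9]=-13.709 → step 10: x=0.169, v=1.156, θ₁=-0.108, ω₁=-1.315, θ₂=-0.070, ω₂=-0.318, θ₃=-0.063, ω₃=-0.086
apply F[10]=-14.692 → step 11: x=0.191, v=0.964, θ₁=-0.132, ω₁=-1.112, θ₂=-0.076, ω₂=-0.293, θ₃=-0.065, ω₃=-0.081
apply F[11]=-15.795 → step 12: x=0.208, v=0.763, θ₁=-0.152, ω₁=-0.905, θ₂=-0.082, ω₂=-0.259, θ₃=-0.067, ω₃=-0.072
apply F[12]=-16.978 → step 13: x=0.221, v=0.550, θ₁=-0.168, ω₁=-0.692, θ₂=-0.087, ω₂=-0.217, θ₃=-0.068, ω₃=-0.061
apply F[13]=-17.937 → step 14: x=0.230, v=0.327, θ₁=-0.180, ω₁=-0.473, θ₂=-0.091, ω₂=-0.169, θ₃=-0.069, ω₃=-0.046
apply F[14]=-18.336 → step 15: x=0.234, v=0.103, θ₁=-0.187, ω₁=-0.254, θ₂=-0.093, ω₂=-0.117, θ₃=-0.070, ω₃=-0.030
apply F[15]=-17.900 → step 16: x=0.234, v=-0.114, θ₁=-0.190, ω₁=-0.048, θ₂=-0.095, ω₂=-0.065, θ₃=-0.070, ω₃=-0.012
apply F[16]=-16.518 → step 17: x=0.230, v=-0.311, θ₁=-0.189, ω₁=0.134, θ₂=-0.096, ω₂=-0.016, θ₃=-0.070, ω₃=0.006
apply F[17]=-14.334 → step 18: x=0.222, v=-0.477, θ₁=-0.185, ω₁=0.280, θ₂=-0.096, ω₂=0.030, θ₃=-0.070, ω₃=0.024
apply F[18]=-11.743 → step 19: x=0.211, v=-0.608, θ₁=-0.178, ω₁=0.386, θ₂=-0.095, ω₂=0.070, θ₃=-0.069, ω₃=0.042
apply F[19]=-9.232 → step 20: x=0.198, v=-0.705, θ₁=-0.170, ω₁=0.452, θ₂=-0.093, ω₂=0.104, θ₃=-0.068, ω₃=0.058
apply F[20]=-7.182 → step 21: x=0.183, v=-0.775, θ₁=-0.161, ω₁=0.489, θ₂=-0.091, ω₂=0.133, θ₃=-0.067, ω₃=0.074
apply F[21]=-5.719 → step 22: x=0.167, v=-0.826, θ₁=-0.151, ω₁=0.505, θ₂=-0.088, ω₂=0.158, θ₃=-0.065, ω₃=0.088
apply F[22]=-4.761 → step 23: x=0.150, v=-0.865, θ₁=-0.140, ω₁=0.511, θ₂=-0.085, ω₂=0.179, θ₃=-0.063, ω₃=0.101
apply F[23]=-4.130 → step 24: x=0.132, v=-0.897, θ₁=-0.130, ω₁=0.511, θ₂=-0.081, ω₂=0.197, θ₃=-0.061, ω₃=0.114
apply F[24]=-3.672 → step 25: x=0.114, v=-0.924, θ₁=-0.120, ω₁=0.509, θ₂=-0.077, ω₂=0.211, θ₃=-0.059, ω₃=0.125
Max |angle| over trajectory = 0.190 rad = 10.9°.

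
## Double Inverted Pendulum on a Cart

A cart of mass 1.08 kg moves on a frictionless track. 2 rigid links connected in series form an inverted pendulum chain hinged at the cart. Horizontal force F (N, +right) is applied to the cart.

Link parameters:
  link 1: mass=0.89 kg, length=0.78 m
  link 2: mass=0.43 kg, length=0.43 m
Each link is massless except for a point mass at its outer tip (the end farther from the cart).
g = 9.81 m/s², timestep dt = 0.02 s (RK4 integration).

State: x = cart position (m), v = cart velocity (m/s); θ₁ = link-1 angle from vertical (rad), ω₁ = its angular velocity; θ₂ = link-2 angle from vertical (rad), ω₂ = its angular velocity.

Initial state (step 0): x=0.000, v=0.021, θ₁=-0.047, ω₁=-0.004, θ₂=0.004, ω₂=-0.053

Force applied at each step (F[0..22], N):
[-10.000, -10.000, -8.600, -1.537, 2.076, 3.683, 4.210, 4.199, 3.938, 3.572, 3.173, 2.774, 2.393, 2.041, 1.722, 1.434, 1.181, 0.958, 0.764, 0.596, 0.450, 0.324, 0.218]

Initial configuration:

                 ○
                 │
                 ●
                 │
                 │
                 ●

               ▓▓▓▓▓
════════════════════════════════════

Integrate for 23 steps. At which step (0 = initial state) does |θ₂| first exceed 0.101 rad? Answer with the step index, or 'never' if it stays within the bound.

apply F[0]=-10.000 → step 1: x=-0.001, v=-0.153, θ₁=-0.045, ω₁=0.200, θ₂=0.003, ω₂=-0.018
apply F[1]=-10.000 → step 2: x=-0.006, v=-0.327, θ₁=-0.039, ω₁=0.408, θ₂=0.003, ω₂=0.014
apply F[2]=-8.600 → step 3: x=-0.014, v=-0.478, θ₁=-0.029, ω₁=0.588, θ₂=0.004, ω₂=0.039
apply F[3]=-1.537 → step 4: x=-0.024, v=-0.501, θ₁=-0.017, ω₁=0.609, θ₂=0.005, ω₂=0.057
apply F[4]=+2.076 → step 5: x=-0.034, v=-0.460, θ₁=-0.005, ω₁=0.551, θ₂=0.006, ω₂=0.068
apply F[5]=+3.683 → step 6: x=-0.042, v=-0.392, θ₁=0.005, ω₁=0.463, θ₂=0.007, ω₂=0.073
apply F[6]=+4.210 → step 7: x=-0.049, v=-0.316, θ₁=0.013, ω₁=0.368, θ₂=0.009, ω₂=0.072
apply F[7]=+4.199 → step 8: x=-0.055, v=-0.242, θ₁=0.019, ω₁=0.278, θ₂=0.010, ω₂=0.068
apply F[8]=+3.938 → step 9: x=-0.059, v=-0.175, θ₁=0.024, ω₁=0.198, θ₂=0.012, ω₂=0.061
apply F[9]=+3.572 → step 10: x=-0.062, v=-0.115, θ₁=0.027, ω₁=0.130, θ₂=0.013, ω₂=0.051
apply F[10]=+3.173 → step 11: x=-0.064, v=-0.063, θ₁=0.029, ω₁=0.072, θ₂=0.014, ω₂=0.041
apply F[11]=+2.774 → step 12: x=-0.064, v=-0.019, θ₁=0.030, ω₁=0.025, θ₂=0.014, ω₂=0.030
apply F[12]=+2.393 → step 13: x=-0.064, v=0.018, θ₁=0.031, ω₁=-0.012, θ₂=0.015, ω₂=0.019
apply F[13]=+2.041 → step 14: x=-0.064, v=0.048, θ₁=0.030, ω₁=-0.042, θ₂=0.015, ω₂=0.009
apply F[14]=+1.722 → step 15: x=-0.063, v=0.073, θ₁=0.029, ω₁=-0.064, θ₂=0.015, ω₂=-0.001
apply F[15]=+1.434 → step 16: x=-0.061, v=0.093, θ₁=0.028, ω₁=-0.081, θ₂=0.015, ω₂=-0.010
apply F[16]=+1.181 → step 17: x=-0.059, v=0.108, θ₁=0.026, ω₁=-0.093, θ₂=0.015, ω₂=-0.018
apply F[17]=+0.958 → step 18: x=-0.057, v=0.120, θ₁=0.024, ω₁=-0.100, θ₂=0.014, ω₂=-0.025
apply F[18]=+0.764 → step 19: x=-0.054, v=0.129, θ₁=0.022, ω₁=-0.105, θ₂=0.014, ω₂=-0.031
apply F[19]=+0.596 → step 20: x=-0.051, v=0.135, θ₁=0.020, ω₁=-0.106, θ₂=0.013, ω₂=-0.036
apply F[20]=+0.450 → step 21: x=-0.049, v=0.139, θ₁=0.018, ω₁=-0.106, θ₂=0.012, ω₂=-0.040
apply F[21]=+0.324 → step 22: x=-0.046, v=0.141, θ₁=0.016, ω₁=-0.104, θ₂=0.012, ω₂=-0.043
apply F[22]=+0.218 → step 23: x=-0.043, v=0.141, θ₁=0.013, ω₁=-0.100, θ₂=0.011, ω₂=-0.045
max |θ₂| = 0.015 ≤ 0.101 over all 24 states.

Answer: never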